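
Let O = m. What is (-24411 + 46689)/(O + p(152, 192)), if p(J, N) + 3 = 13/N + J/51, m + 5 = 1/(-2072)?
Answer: -18833286528/4186625 ≈ -4498.4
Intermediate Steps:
m = -10361/2072 (m = -5 + 1/(-2072) = -5 - 1/2072 = -10361/2072 ≈ -5.0005)
O = -10361/2072 ≈ -5.0005
p(J, N) = -3 + 13/N + J/51 (p(J, N) = -3 + (13/N + J/51) = -3 + 13/N + J/51)
(-24411 + 46689)/(O + p(152, 192)) = (-24411 + 46689)/(-10361/2072 + (-3 + 13/192 + (1/51)*152)) = 22278/(-10361/2072 + (-3 + 13*(1/192) + 152/51)) = 22278/(-10361/2072 + (-3 + 13/192 + 152/51)) = 22278/(-10361/2072 + 157/3264) = 22278/(-4186625/845376) = 22278*(-845376/4186625) = -18833286528/4186625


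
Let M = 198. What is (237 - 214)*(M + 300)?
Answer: 11454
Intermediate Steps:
(237 - 214)*(M + 300) = (237 - 214)*(198 + 300) = 23*498 = 11454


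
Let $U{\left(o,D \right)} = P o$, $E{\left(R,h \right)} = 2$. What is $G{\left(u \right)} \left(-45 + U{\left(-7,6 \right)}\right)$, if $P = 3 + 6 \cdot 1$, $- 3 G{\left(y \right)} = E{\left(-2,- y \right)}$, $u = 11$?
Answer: $72$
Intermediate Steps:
$G{\left(y \right)} = - \frac{2}{3}$ ($G{\left(y \right)} = \left(- \frac{1}{3}\right) 2 = - \frac{2}{3}$)
$P = 9$ ($P = 3 + 6 = 9$)
$U{\left(o,D \right)} = 9 o$
$G{\left(u \right)} \left(-45 + U{\left(-7,6 \right)}\right) = - \frac{2 \left(-45 + 9 \left(-7\right)\right)}{3} = - \frac{2 \left(-45 - 63\right)}{3} = \left(- \frac{2}{3}\right) \left(-108\right) = 72$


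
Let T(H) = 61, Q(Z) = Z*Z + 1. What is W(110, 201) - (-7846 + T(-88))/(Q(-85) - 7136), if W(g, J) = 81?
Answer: 335/2 ≈ 167.50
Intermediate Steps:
Q(Z) = 1 + Z**2 (Q(Z) = Z**2 + 1 = 1 + Z**2)
W(110, 201) - (-7846 + T(-88))/(Q(-85) - 7136) = 81 - (-7846 + 61)/((1 + (-85)**2) - 7136) = 81 - (-7785)/((1 + 7225) - 7136) = 81 - (-7785)/(7226 - 7136) = 81 - (-7785)/90 = 81 - 1*(-173/2) = 81 + 173/2 = 335/2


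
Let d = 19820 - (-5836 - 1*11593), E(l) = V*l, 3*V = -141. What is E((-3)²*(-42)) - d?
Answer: -19483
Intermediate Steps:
V = -47 (V = (⅓)*(-141) = -47)
E(l) = -47*l
d = 37249 (d = 19820 - (-5836 - 11593) = 19820 - 1*(-17429) = 19820 + 17429 = 37249)
E((-3)²*(-42)) - d = -47*(-3)²*(-42) - 1*37249 = -423*(-42) - 37249 = -47*(-378) - 37249 = 17766 - 37249 = -19483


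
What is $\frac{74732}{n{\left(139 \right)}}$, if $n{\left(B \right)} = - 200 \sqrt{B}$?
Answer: $- \frac{18683 \sqrt{139}}{6950} \approx -31.693$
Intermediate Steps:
$\frac{74732}{n{\left(139 \right)}} = \frac{74732}{\left(-200\right) \sqrt{139}} = 74732 \left(- \frac{\sqrt{139}}{27800}\right) = - \frac{18683 \sqrt{139}}{6950}$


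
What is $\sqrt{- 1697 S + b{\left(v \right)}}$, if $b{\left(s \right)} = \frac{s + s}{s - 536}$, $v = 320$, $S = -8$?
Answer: $\frac{2 \sqrt{274854}}{9} \approx 116.5$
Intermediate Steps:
$b{\left(s \right)} = \frac{2 s}{-536 + s}$
$\sqrt{- 1697 S + b{\left(v \right)}} = \sqrt{\left(-1697\right) \left(-8\right) + 2 \cdot 320 \frac{1}{-536 + 320}} = \sqrt{13576 + 2 \cdot 320 \frac{1}{-216}} = \sqrt{13576 + 2 \cdot 320 \left(- \frac{1}{216}\right)} = \sqrt{13576 - \frac{80}{27}} = \sqrt{\frac{366472}{27}} = \frac{2 \sqrt{274854}}{9}$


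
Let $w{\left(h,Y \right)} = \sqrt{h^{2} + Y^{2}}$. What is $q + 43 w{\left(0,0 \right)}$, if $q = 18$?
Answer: $18$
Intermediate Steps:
$w{\left(h,Y \right)} = \sqrt{Y^{2} + h^{2}}$
$q + 43 w{\left(0,0 \right)} = 18 + 43 \sqrt{0^{2} + 0^{2}} = 18 + 43 \sqrt{0 + 0} = 18 + 43 \sqrt{0} = 18 + 43 \cdot 0 = 18 + 0 = 18$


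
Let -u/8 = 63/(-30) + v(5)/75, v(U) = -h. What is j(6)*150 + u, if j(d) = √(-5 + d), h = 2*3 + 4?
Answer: 2518/15 ≈ 167.87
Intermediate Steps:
h = 10 (h = 6 + 4 = 10)
v(U) = -10 (v(U) = -1*10 = -10)
u = 268/15 (u = -8*(63/(-30) - 10/75) = -8*(63*(-1/30) - 10*1/75) = -8*(-21/10 - 2/15) = -8*(-67/30) = 268/15 ≈ 17.867)
j(6)*150 + u = √(-5 + 6)*150 + 268/15 = √1*150 + 268/15 = 1*150 + 268/15 = 150 + 268/15 = 2518/15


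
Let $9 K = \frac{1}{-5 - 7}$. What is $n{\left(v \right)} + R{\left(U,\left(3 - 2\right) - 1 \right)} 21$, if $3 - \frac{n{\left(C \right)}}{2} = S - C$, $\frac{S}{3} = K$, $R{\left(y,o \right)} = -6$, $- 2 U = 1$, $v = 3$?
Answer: $- \frac{2051}{18} \approx -113.94$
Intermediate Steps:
$U = - \frac{1}{2}$ ($U = \left(- \frac{1}{2}\right) 1 = - \frac{1}{2} \approx -0.5$)
$K = - \frac{1}{108}$ ($K = \frac{1}{9 \left(-5 - 7\right)} = \frac{1}{9 \left(-12\right)} = \frac{1}{9} \left(- \frac{1}{12}\right) = - \frac{1}{108} \approx -0.0092593$)
$S = - \frac{1}{36}$ ($S = 3 \left(- \frac{1}{108}\right) = - \frac{1}{36} \approx -0.027778$)
$n{\left(C \right)} = \frac{109}{18} + 2 C$ ($n{\left(C \right)} = 6 - 2 \left(- \frac{1}{36} - C\right) = 6 + \left(\frac{1}{18} + 2 C\right) = \frac{109}{18} + 2 C$)
$n{\left(v \right)} + R{\left(U,\left(3 - 2\right) - 1 \right)} 21 = \left(\frac{109}{18} + 2 \cdot 3\right) - 126 = \left(\frac{109}{18} + 6\right) - 126 = \frac{217}{18} - 126 = - \frac{2051}{18}$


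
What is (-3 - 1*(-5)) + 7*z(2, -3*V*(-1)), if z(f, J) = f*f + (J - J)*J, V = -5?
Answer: 30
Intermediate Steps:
z(f, J) = f**2 (z(f, J) = f**2 + 0*J = f**2 + 0 = f**2)
(-3 - 1*(-5)) + 7*z(2, -3*V*(-1)) = (-3 - 1*(-5)) + 7*2**2 = (-3 + 5) + 7*4 = 2 + 28 = 30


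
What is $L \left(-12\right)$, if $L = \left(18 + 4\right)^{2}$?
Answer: $-5808$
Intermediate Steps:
$L = 484$ ($L = 22^{2} = 484$)
$L \left(-12\right) = 484 \left(-12\right) = -5808$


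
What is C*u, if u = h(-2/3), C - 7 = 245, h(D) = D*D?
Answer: 112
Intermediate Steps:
h(D) = D²
C = 252 (C = 7 + 245 = 252)
u = 4/9 (u = (-2/3)² = (-2*⅓)² = (-⅔)² = 4/9 ≈ 0.44444)
C*u = 252*(4/9) = 112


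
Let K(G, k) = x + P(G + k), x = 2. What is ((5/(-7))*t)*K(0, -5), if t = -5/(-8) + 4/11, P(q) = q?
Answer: 1305/616 ≈ 2.1185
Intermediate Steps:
t = 87/88 (t = -5*(-⅛) + 4*(1/11) = 5/8 + 4/11 = 87/88 ≈ 0.98864)
K(G, k) = 2 + G + k (K(G, k) = 2 + (G + k) = 2 + G + k)
((5/(-7))*t)*K(0, -5) = ((5/(-7))*(87/88))*(2 + 0 - 5) = (-⅐*5*(87/88))*(-3) = -5/7*87/88*(-3) = -435/616*(-3) = 1305/616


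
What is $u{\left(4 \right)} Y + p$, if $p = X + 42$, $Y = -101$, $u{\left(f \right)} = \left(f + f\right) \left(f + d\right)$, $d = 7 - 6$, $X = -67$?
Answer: $-4065$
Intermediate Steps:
$d = 1$ ($d = 7 - 6 = 1$)
$u{\left(f \right)} = 2 f \left(1 + f\right)$ ($u{\left(f \right)} = \left(f + f\right) \left(f + 1\right) = 2 f \left(1 + f\right)$)
$p = -25$ ($p = -67 + 42 = -25$)
$u{\left(4 \right)} Y + p = 2 \cdot 4 \left(1 + 4\right) \left(-101\right) - 25 = 2 \cdot 4 \cdot 5 \left(-101\right) - 25 = 40 \left(-101\right) - 25 = -4040 - 25 = -4065$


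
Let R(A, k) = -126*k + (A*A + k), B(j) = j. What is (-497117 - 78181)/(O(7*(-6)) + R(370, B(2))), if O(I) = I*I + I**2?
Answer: -95883/23363 ≈ -4.1040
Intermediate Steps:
R(A, k) = A**2 - 125*k (R(A, k) = -126*k + (A**2 + k) = -126*k + (k + A**2) = A**2 - 125*k)
O(I) = 2*I**2 (O(I) = I**2 + I**2 = 2*I**2)
(-497117 - 78181)/(O(7*(-6)) + R(370, B(2))) = (-497117 - 78181)/(2*(7*(-6))**2 + (370**2 - 125*2)) = -575298/(2*(-42)**2 + (136900 - 250)) = -575298/(2*1764 + 136650) = -575298/(3528 + 136650) = -575298/140178 = -575298*1/140178 = -95883/23363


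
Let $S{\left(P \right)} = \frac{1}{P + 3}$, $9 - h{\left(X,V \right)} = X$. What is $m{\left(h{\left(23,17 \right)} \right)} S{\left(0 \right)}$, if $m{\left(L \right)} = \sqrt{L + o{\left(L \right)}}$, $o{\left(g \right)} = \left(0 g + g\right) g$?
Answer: $\frac{\sqrt{182}}{3} \approx 4.4969$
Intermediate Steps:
$h{\left(X,V \right)} = 9 - X$
$o{\left(g \right)} = g^{2}$ ($o{\left(g \right)} = \left(0 + g\right) g = g g = g^{2}$)
$S{\left(P \right)} = \frac{1}{3 + P}$
$m{\left(L \right)} = \sqrt{L + L^{2}}$
$m{\left(h{\left(23,17 \right)} \right)} S{\left(0 \right)} = \frac{\sqrt{\left(9 - 23\right) \left(1 + \left(9 - 23\right)\right)}}{3 + 0} = \frac{\sqrt{\left(9 - 23\right) \left(1 + \left(9 - 23\right)\right)}}{3} = \sqrt{- 14 \left(1 - 14\right)} \frac{1}{3} = \sqrt{\left(-14\right) \left(-13\right)} \frac{1}{3} = \sqrt{182} \cdot \frac{1}{3} = \frac{\sqrt{182}}{3}$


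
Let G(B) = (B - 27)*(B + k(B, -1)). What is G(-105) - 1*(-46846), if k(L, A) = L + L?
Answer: 88426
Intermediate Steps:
k(L, A) = 2*L
G(B) = 3*B*(-27 + B) (G(B) = (B - 27)*(B + 2*B) = (-27 + B)*(3*B) = 3*B*(-27 + B))
G(-105) - 1*(-46846) = 3*(-105)*(-27 - 105) - 1*(-46846) = 3*(-105)*(-132) + 46846 = 41580 + 46846 = 88426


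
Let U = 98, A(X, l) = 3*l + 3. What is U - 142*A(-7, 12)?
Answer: -5440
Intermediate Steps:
A(X, l) = 3 + 3*l
U - 142*A(-7, 12) = 98 - 142*(3 + 3*12) = 98 - 142*(3 + 36) = 98 - 142*39 = 98 - 5538 = -5440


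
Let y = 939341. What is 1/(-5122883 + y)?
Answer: -1/4183542 ≈ -2.3903e-7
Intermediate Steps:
1/(-5122883 + y) = 1/(-5122883 + 939341) = 1/(-4183542) = -1/4183542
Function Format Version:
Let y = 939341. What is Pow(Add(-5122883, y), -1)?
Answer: Rational(-1, 4183542) ≈ -2.3903e-7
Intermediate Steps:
Pow(Add(-5122883, y), -1) = Pow(Add(-5122883, 939341), -1) = Pow(-4183542, -1) = Rational(-1, 4183542)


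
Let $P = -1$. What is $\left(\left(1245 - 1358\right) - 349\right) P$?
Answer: $462$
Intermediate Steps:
$\left(\left(1245 - 1358\right) - 349\right) P = \left(\left(1245 - 1358\right) - 349\right) \left(-1\right) = \left(-113 - 349\right) \left(-1\right) = \left(-462\right) \left(-1\right) = 462$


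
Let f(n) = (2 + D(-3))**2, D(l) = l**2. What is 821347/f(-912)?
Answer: 821347/121 ≈ 6788.0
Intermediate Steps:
f(n) = 121 (f(n) = (2 + (-3)**2)**2 = (2 + 9)**2 = 11**2 = 121)
821347/f(-912) = 821347/121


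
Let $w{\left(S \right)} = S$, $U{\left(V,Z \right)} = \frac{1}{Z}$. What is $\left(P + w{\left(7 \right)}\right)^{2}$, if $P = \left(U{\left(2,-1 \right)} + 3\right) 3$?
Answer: $169$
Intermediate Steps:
$P = 6$ ($P = \left(\frac{1}{-1} + 3\right) 3 = \left(-1 + 3\right) 3 = 2 \cdot 3 = 6$)
$\left(P + w{\left(7 \right)}\right)^{2} = \left(6 + 7\right)^{2} = 13^{2} = 169$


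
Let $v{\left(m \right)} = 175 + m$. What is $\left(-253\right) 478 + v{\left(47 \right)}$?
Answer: $-120712$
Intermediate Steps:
$\left(-253\right) 478 + v{\left(47 \right)} = \left(-253\right) 478 + \left(175 + 47\right) = -120934 + 222 = -120712$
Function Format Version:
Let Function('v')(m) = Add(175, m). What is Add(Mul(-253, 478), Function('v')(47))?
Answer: -120712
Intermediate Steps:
Add(Mul(-253, 478), Function('v')(47)) = Add(Mul(-253, 478), Add(175, 47)) = Add(-120934, 222) = -120712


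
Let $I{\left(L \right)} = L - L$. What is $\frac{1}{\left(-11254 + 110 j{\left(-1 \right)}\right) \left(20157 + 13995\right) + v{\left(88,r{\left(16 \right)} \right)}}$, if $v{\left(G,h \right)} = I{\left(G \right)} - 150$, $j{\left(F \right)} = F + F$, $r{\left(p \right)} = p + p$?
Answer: $- \frac{1}{391860198} \approx -2.5519 \cdot 10^{-9}$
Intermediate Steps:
$I{\left(L \right)} = 0$
$r{\left(p \right)} = 2 p$
$j{\left(F \right)} = 2 F$
$v{\left(G,h \right)} = -150$ ($v{\left(G,h \right)} = 0 - 150 = -150$)
$\frac{1}{\left(-11254 + 110 j{\left(-1 \right)}\right) \left(20157 + 13995\right) + v{\left(88,r{\left(16 \right)} \right)}} = \frac{1}{\left(-11254 + 110 \cdot 2 \left(-1\right)\right) \left(20157 + 13995\right) - 150} = \frac{1}{\left(-11254 + 110 \left(-2\right)\right) 34152 - 150} = \frac{1}{\left(-11254 - 220\right) 34152 - 150} = \frac{1}{\left(-11474\right) 34152 - 150} = \frac{1}{-391860048 - 150} = \frac{1}{-391860198} = - \frac{1}{391860198}$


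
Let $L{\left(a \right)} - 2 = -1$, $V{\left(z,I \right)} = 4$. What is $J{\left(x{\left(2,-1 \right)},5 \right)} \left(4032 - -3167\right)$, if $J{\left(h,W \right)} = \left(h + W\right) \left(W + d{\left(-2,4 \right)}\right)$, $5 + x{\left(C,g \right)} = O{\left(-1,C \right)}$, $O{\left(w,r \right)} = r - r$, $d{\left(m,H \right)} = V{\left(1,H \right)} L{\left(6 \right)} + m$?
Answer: $0$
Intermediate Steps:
$L{\left(a \right)} = 1$ ($L{\left(a \right)} = 2 - 1 = 1$)
$d{\left(m,H \right)} = 4 + m$ ($d{\left(m,H \right)} = 4 \cdot 1 + m = 4 + m$)
$O{\left(w,r \right)} = 0$
$x{\left(C,g \right)} = -5$ ($x{\left(C,g \right)} = -5 + 0 = -5$)
$J{\left(h,W \right)} = \left(2 + W\right) \left(W + h\right)$ ($J{\left(h,W \right)} = \left(h + W\right) \left(W + \left(4 - 2\right)\right) = \left(W + h\right) \left(W + 2\right) = \left(W + h\right) \left(2 + W\right) = \left(2 + W\right) \left(W + h\right)$)
$J{\left(x{\left(2,-1 \right)},5 \right)} \left(4032 - -3167\right) = \left(5^{2} + 2 \cdot 5 + 2 \left(-5\right) + 5 \left(-5\right)\right) \left(4032 - -3167\right) = \left(25 + 10 - 10 - 25\right) \left(4032 + 3167\right) = 0 \cdot 7199 = 0$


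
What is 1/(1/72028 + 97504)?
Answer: 72028/7023018113 ≈ 1.0256e-5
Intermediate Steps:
1/(1/72028 + 97504) = 1/(7023018113/72028) = 72028/7023018113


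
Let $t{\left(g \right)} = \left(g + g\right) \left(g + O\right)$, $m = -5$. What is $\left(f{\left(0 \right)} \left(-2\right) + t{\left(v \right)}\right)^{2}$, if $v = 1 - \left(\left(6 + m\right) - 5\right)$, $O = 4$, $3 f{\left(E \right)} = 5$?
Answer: $\frac{67600}{9} \approx 7511.1$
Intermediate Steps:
$f{\left(E \right)} = \frac{5}{3}$ ($f{\left(E \right)} = \frac{1}{3} \cdot 5 = \frac{5}{3}$)
$v = 5$ ($v = 1 - \left(\left(6 - 5\right) - 5\right) = 1 - \left(1 - 5\right) = 1 - -4 = 1 + 4 = 5$)
$t{\left(g \right)} = 2 g \left(4 + g\right)$ ($t{\left(g \right)} = \left(g + g\right) \left(g + 4\right) = 2 g \left(4 + g\right)$)
$\left(f{\left(0 \right)} \left(-2\right) + t{\left(v \right)}\right)^{2} = \left(\frac{5}{3} \left(-2\right) + 2 \cdot 5 \left(4 + 5\right)\right)^{2} = \left(- \frac{10}{3} + 2 \cdot 5 \cdot 9\right)^{2} = \left(- \frac{10}{3} + 90\right)^{2} = \left(\frac{260}{3}\right)^{2} = \frac{67600}{9}$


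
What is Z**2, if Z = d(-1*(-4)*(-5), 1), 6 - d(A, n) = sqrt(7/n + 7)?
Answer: (6 - sqrt(14))**2 ≈ 5.1001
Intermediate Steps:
d(A, n) = 6 - sqrt(7 + 7/n) (d(A, n) = 6 - sqrt(7/n + 7) = 6 - sqrt(7 + 7/n))
Z = 6 - sqrt(14) (Z = 6 - sqrt(7)*sqrt((1 + 1)/1) = 6 - sqrt(7)*sqrt(1*2) = 6 - sqrt(7)*sqrt(2) = 6 - sqrt(14) ≈ 2.2583)
Z**2 = (6 - sqrt(14))**2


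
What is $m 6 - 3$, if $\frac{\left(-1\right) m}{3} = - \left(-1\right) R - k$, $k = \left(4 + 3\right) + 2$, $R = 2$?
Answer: $123$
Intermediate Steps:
$k = 9$ ($k = 7 + 2 = 9$)
$m = 21$ ($m = - 3 \left(- \left(-1\right) 2 - 9\right) = - 3 \left(\left(-1\right) \left(-2\right) - 9\right) = - 3 \left(2 - 9\right) = \left(-3\right) \left(-7\right) = 21$)
$m 6 - 3 = 21 \cdot 6 - 3 = 126 - 3 = 123$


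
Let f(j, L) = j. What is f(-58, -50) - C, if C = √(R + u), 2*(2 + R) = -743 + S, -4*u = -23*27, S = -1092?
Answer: -58 - I*√3057/2 ≈ -58.0 - 27.645*I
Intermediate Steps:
u = 621/4 (u = -(-23)*27/4 = -¼*(-621) = 621/4 ≈ 155.25)
R = -1839/2 (R = -2 + (-743 - 1092)/2 = -2 + (½)*(-1835) = -2 - 1835/2 = -1839/2 ≈ -919.50)
C = I*√3057/2 (C = √(-1839/2 + 621/4) = √(-3057/4) = I*√3057/2 ≈ 27.645*I)
f(-58, -50) - C = -58 - I*√3057/2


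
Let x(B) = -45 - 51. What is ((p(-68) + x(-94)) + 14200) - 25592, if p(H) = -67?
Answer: -11555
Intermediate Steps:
x(B) = -96
((p(-68) + x(-94)) + 14200) - 25592 = ((-67 - 96) + 14200) - 25592 = (-163 + 14200) - 25592 = 14037 - 25592 = -11555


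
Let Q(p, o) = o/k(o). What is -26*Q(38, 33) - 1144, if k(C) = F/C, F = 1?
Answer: -29458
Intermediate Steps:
k(C) = 1/C
Q(p, o) = o**2 (Q(p, o) = o/(1/o) = o*o = o**2)
-26*Q(38, 33) - 1144 = -26*33**2 - 1144 = -26*1089 - 1144 = -28314 - 1144 = -29458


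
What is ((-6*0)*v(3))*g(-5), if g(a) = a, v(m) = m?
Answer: 0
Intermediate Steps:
((-6*0)*v(3))*g(-5) = (-6*0*3)*(-5) = (0*3)*(-5) = 0*(-5) = 0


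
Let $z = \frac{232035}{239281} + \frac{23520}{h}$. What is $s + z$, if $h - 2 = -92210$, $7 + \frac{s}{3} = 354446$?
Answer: $\frac{488763345794462}{459658801} \approx 1.0633 \cdot 10^{6}$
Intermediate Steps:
$s = 1063317$ ($s = -21 + 3 \cdot 354446 = -21 + 1063338 = 1063317$)
$h = -92208$ ($h = 2 - 92210 = -92208$)
$z = \frac{328491545}{459658801}$ ($z = \frac{232035}{239281} + \frac{23520}{-92208} = 232035 \cdot \frac{1}{239281} + 23520 \left(- \frac{1}{92208}\right) = \frac{232035}{239281} - \frac{490}{1921} = \frac{328491545}{459658801} \approx 0.71464$)
$s + z = 1063317 + \frac{328491545}{459658801} = \frac{488763345794462}{459658801}$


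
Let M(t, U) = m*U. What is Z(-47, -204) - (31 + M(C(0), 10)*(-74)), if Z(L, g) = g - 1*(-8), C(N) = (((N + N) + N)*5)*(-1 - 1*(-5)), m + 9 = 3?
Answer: -4667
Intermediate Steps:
m = -6 (m = -9 + 3 = -6)
C(N) = 60*N (C(N) = ((2*N + N)*5)*(-1 + 5) = ((3*N)*5)*4 = (15*N)*4 = 60*N)
M(t, U) = -6*U
Z(L, g) = 8 + g (Z(L, g) = g + 8 = 8 + g)
Z(-47, -204) - (31 + M(C(0), 10)*(-74)) = (8 - 204) - (31 - 6*10*(-74)) = -196 - (31 - 60*(-74)) = -196 - (31 + 4440) = -196 - 1*4471 = -196 - 4471 = -4667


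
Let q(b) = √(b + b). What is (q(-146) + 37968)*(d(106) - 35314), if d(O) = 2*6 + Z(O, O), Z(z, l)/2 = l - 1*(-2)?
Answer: -1332145248 - 70172*I*√73 ≈ -1.3321e+9 - 5.9955e+5*I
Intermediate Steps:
Z(z, l) = 4 + 2*l (Z(z, l) = 2*(l - 1*(-2)) = 2*(l + 2) = 2*(2 + l) = 4 + 2*l)
d(O) = 16 + 2*O (d(O) = 2*6 + (4 + 2*O) = 12 + (4 + 2*O) = 16 + 2*O)
q(b) = √2*√b (q(b) = √(2*b) = √2*√b)
(q(-146) + 37968)*(d(106) - 35314) = (√2*√(-146) + 37968)*((16 + 2*106) - 35314) = (√2*(I*√146) + 37968)*((16 + 212) - 35314) = (2*I*√73 + 37968)*(228 - 35314) = (37968 + 2*I*√73)*(-35086) = -1332145248 - 70172*I*√73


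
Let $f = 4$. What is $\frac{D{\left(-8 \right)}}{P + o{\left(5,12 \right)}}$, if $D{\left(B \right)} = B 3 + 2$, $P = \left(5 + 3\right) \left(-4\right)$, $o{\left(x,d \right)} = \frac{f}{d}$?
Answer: $\frac{66}{95} \approx 0.69474$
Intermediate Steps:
$o{\left(x,d \right)} = \frac{4}{d}$
$P = -32$ ($P = 8 \left(-4\right) = -32$)
$D{\left(B \right)} = 2 + 3 B$ ($D{\left(B \right)} = 3 B + 2 = 2 + 3 B$)
$\frac{D{\left(-8 \right)}}{P + o{\left(5,12 \right)}} = \frac{2 + 3 \left(-8\right)}{-32 + \frac{4}{12}} = \frac{2 - 24}{-32 + 4 \cdot \frac{1}{12}} = - \frac{22}{-32 + \frac{1}{3}} = - \frac{22}{- \frac{95}{3}} = \left(-22\right) \left(- \frac{3}{95}\right) = \frac{66}{95}$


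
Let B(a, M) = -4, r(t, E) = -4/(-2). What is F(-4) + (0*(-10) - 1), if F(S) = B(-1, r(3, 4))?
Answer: -5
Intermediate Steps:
r(t, E) = 2 (r(t, E) = -4*(-½) = 2)
F(S) = -4
F(-4) + (0*(-10) - 1) = -4 + (0*(-10) - 1) = -4 + (0 - 1) = -4 - 1 = -5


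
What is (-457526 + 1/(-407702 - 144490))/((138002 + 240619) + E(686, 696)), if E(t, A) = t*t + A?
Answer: -252642196993/469315159296 ≈ -0.53832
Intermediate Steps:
E(t, A) = A + t² (E(t, A) = t² + A = A + t²)
(-457526 + 1/(-407702 - 144490))/((138002 + 240619) + E(686, 696)) = (-457526 + 1/(-407702 - 144490))/((138002 + 240619) + (696 + 686²)) = (-457526 + 1/(-552192))/(378621 + (696 + 470596)) = (-457526 - 1/552192)/(378621 + 471292) = -252642196993/552192/849913 = -252642196993/552192*1/849913 = -252642196993/469315159296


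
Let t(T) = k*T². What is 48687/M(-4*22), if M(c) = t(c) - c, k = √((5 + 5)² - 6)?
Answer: -16229/21352760 + 16229*√94/242645 ≈ 0.64770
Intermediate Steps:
k = √94 (k = √(10² - 6) = √(100 - 6) = √94 ≈ 9.6954)
t(T) = √94*T²
M(c) = -c + √94*c² (M(c) = √94*c² - c = -c + √94*c²)
48687/M(-4*22) = 48687/(((-4*22)*(-1 + (-4*22)*√94))) = 48687/((-88*(-1 - 88*√94))) = 48687/(88 + 7744*√94)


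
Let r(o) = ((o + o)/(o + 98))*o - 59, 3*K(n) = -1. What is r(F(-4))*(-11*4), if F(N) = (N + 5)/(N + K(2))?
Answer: 42892916/16523 ≈ 2596.0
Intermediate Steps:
K(n) = -⅓ (K(n) = (⅓)*(-1) = -⅓)
F(N) = (5 + N)/(-⅓ + N) (F(N) = (N + 5)/(N - ⅓) = (5 + N)/(-⅓ + N))
r(o) = -59 + 2*o²/(98 + o) (r(o) = ((2*o)/(98 + o))*o - 59 = (2*o/(98 + o))*o - 59 = 2*o²/(98 + o) - 59 = -59 + 2*o²/(98 + o))
r(F(-4))*(-11*4) = ((-5782 - 177*(5 - 4)/(-1 + 3*(-4)) + 2*(3*(5 - 4)/(-1 + 3*(-4)))²)/(98 + 3*(5 - 4)/(-1 + 3*(-4))))*(-11*4) = ((-5782 - 177/(-1 - 12) + 2*(3*1/(-1 - 12))²)/(98 + 3*1/(-1 - 12)))*(-44) = ((-5782 - 177/(-13) + 2*(3*1/(-13))²)/(98 + 3*1/(-13)))*(-44) = ((-5782 - 177*(-1)/13 + 2*(3*(-1/13)*1)²)/(98 + 3*(-1/13)*1))*(-44) = ((-5782 - 59*(-3/13) + 2*(-3/13)²)/(98 - 3/13))*(-44) = ((-5782 + 177/13 + 2*(9/169))/(1271/13))*(-44) = (13*(-5782 + 177/13 + 18/169)/1271)*(-44) = ((13/1271)*(-974839/169))*(-44) = -974839/16523*(-44) = 42892916/16523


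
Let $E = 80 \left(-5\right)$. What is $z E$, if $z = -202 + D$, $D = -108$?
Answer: $124000$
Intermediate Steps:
$z = -310$ ($z = -202 - 108 = -310$)
$E = -400$
$z E = \left(-310\right) \left(-400\right) = 124000$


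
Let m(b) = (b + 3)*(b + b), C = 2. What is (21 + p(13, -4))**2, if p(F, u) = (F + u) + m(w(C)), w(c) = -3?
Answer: 900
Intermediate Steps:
m(b) = 2*b*(3 + b) (m(b) = (3 + b)*(2*b) = 2*b*(3 + b))
p(F, u) = F + u (p(F, u) = (F + u) + 2*(-3)*(3 - 3) = (F + u) + 2*(-3)*0 = (F + u) + 0 = F + u)
(21 + p(13, -4))**2 = (21 + (13 - 4))**2 = (21 + 9)**2 = 30**2 = 900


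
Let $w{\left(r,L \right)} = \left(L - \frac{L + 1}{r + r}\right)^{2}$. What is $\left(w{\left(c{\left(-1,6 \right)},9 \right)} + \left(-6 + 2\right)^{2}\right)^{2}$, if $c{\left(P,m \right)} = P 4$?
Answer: $\frac{3751969}{256} \approx 14656.0$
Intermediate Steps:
$c{\left(P,m \right)} = 4 P$
$w{\left(r,L \right)} = \left(L - \frac{1 + L}{2 r}\right)^{2}$
$\left(w{\left(c{\left(-1,6 \right)},9 \right)} + \left(-6 + 2\right)^{2}\right)^{2} = \left(\frac{\left(1 + 9 - 18 \cdot 4 \left(-1\right)\right)^{2}}{4 \cdot 16} + \left(-6 + 2\right)^{2}\right)^{2} = \left(\frac{\left(1 + 9 - 18 \left(-4\right)\right)^{2}}{4 \cdot 16} + \left(-4\right)^{2}\right)^{2} = \left(\frac{1}{4} \cdot \frac{1}{16} \left(1 + 9 + 72\right)^{2} + 16\right)^{2} = \left(\frac{1}{4} \cdot \frac{1}{16} \cdot 82^{2} + 16\right)^{2} = \left(\frac{1}{4} \cdot \frac{1}{16} \cdot 6724 + 16\right)^{2} = \left(\frac{1681}{16} + 16\right)^{2} = \left(\frac{1937}{16}\right)^{2} = \frac{3751969}{256}$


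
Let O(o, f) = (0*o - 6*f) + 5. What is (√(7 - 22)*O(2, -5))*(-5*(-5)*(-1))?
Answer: -875*I*√15 ≈ -3388.9*I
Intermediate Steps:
O(o, f) = 5 - 6*f (O(o, f) = (0 - 6*f) + 5 = -6*f + 5 = 5 - 6*f)
(√(7 - 22)*O(2, -5))*(-5*(-5)*(-1)) = (√(7 - 22)*(5 - 6*(-5)))*(-5*(-5)*(-1)) = (√(-15)*(5 + 30))*(25*(-1)) = ((I*√15)*35)*(-25) = (35*I*√15)*(-25) = -875*I*√15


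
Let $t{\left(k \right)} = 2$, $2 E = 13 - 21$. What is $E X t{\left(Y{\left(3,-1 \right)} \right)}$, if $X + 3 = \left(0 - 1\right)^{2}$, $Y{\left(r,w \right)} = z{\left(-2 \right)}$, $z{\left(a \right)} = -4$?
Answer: $16$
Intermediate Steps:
$Y{\left(r,w \right)} = -4$
$E = -4$ ($E = \frac{13 - 21}{2} = \frac{1}{2} \left(-8\right) = -4$)
$X = -2$ ($X = -3 + \left(0 - 1\right)^{2} = -3 + \left(-1\right)^{2} = -3 + 1 = -2$)
$E X t{\left(Y{\left(3,-1 \right)} \right)} = \left(-4\right) \left(-2\right) 2 = 8 \cdot 2 = 16$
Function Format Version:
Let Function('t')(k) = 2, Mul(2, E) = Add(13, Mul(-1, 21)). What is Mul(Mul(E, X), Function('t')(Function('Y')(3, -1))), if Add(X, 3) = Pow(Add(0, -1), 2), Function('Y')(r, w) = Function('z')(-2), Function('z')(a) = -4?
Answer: 16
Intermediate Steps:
Function('Y')(r, w) = -4
E = -4 (E = Mul(Rational(1, 2), Add(13, Mul(-1, 21))) = Mul(Rational(1, 2), Add(13, -21)) = Mul(Rational(1, 2), -8) = -4)
X = -2 (X = Add(-3, Pow(Add(0, -1), 2)) = Add(-3, Pow(-1, 2)) = Add(-3, 1) = -2)
Mul(Mul(E, X), Function('t')(Function('Y')(3, -1))) = Mul(Mul(-4, -2), 2) = Mul(8, 2) = 16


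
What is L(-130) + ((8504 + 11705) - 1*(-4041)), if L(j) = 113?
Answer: 24363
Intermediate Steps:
L(-130) + ((8504 + 11705) - 1*(-4041)) = 113 + ((8504 + 11705) - 1*(-4041)) = 113 + (20209 + 4041) = 113 + 24250 = 24363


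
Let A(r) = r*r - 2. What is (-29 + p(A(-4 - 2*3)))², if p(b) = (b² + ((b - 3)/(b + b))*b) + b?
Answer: 377952481/4 ≈ 9.4488e+7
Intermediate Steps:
A(r) = -2 + r² (A(r) = r² - 2 = -2 + r²)
p(b) = -3/2 + b² + 3*b/2 (p(b) = (b² + ((-3 + b)/((2*b)))*b) + b = (b² + ((-3 + b)*(1/(2*b)))*b) + b = (b² + ((-3 + b)/(2*b))*b) + b = (b² + (-3/2 + b/2)) + b = (-3/2 + b² + b/2) + b = -3/2 + b² + 3*b/2)
(-29 + p(A(-4 - 2*3)))² = (-29 + (-3/2 + (-2 + (-4 - 2*3)²)² + 3*(-2 + (-4 - 2*3)²)/2))² = (-29 + (-3/2 + (-2 + (-4 - 6)²)² + 3*(-2 + (-4 - 6)²)/2))² = (-29 + (-3/2 + (-2 + (-10)²)² + 3*(-2 + (-10)²)/2))² = (-29 + (-3/2 + (-2 + 100)² + 3*(-2 + 100)/2))² = (-29 + (-3/2 + 98² + (3/2)*98))² = (-29 + (-3/2 + 9604 + 147))² = (-29 + 19499/2)² = (19441/2)² = 377952481/4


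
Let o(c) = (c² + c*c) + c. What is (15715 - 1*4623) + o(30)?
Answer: 12922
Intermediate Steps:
o(c) = c + 2*c² (o(c) = (c² + c²) + c = 2*c² + c = c + 2*c²)
(15715 - 1*4623) + o(30) = (15715 - 1*4623) + 30*(1 + 2*30) = (15715 - 4623) + 30*(1 + 60) = 11092 + 30*61 = 11092 + 1830 = 12922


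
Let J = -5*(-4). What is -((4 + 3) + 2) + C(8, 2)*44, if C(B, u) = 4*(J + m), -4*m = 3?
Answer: 3379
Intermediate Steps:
m = -¾ (m = -¼*3 = -¾ ≈ -0.75000)
J = 20
C(B, u) = 77 (C(B, u) = 4*(20 - ¾) = 4*(77/4) = 77)
-((4 + 3) + 2) + C(8, 2)*44 = -((4 + 3) + 2) + 77*44 = -(7 + 2) + 3388 = -1*9 + 3388 = -9 + 3388 = 3379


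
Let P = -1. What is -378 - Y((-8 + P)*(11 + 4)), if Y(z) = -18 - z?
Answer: -495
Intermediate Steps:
-378 - Y((-8 + P)*(11 + 4)) = -378 - (-18 - (-8 - 1)*(11 + 4)) = -378 - (-18 - (-9)*15) = -378 - (-18 - 1*(-135)) = -378 - (-18 + 135) = -378 - 1*117 = -378 - 117 = -495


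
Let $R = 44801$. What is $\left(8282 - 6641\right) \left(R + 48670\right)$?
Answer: $153385911$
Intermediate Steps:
$\left(8282 - 6641\right) \left(R + 48670\right) = \left(8282 - 6641\right) \left(44801 + 48670\right) = 1641 \cdot 93471 = 153385911$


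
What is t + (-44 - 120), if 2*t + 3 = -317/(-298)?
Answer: -98321/596 ≈ -164.97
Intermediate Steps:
t = -577/596 (t = -3/2 + (-317/(-298))/2 = -3/2 + (-317*(-1/298))/2 = -3/2 + (½)*(317/298) = -3/2 + 317/596 = -577/596 ≈ -0.96812)
t + (-44 - 120) = -577/596 + (-44 - 120) = -577/596 - 164 = -98321/596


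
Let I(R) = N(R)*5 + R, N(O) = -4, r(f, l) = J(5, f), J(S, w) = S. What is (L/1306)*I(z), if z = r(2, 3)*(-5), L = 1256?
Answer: -28260/653 ≈ -43.277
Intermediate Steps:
r(f, l) = 5
z = -25 (z = 5*(-5) = -25)
I(R) = -20 + R (I(R) = -4*5 + R = -20 + R)
(L/1306)*I(z) = (1256/1306)*(-20 - 25) = (1256*(1/1306))*(-45) = (628/653)*(-45) = -28260/653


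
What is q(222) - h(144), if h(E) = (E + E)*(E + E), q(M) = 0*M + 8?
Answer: -82936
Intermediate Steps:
q(M) = 8 (q(M) = 0 + 8 = 8)
h(E) = 4*E² (h(E) = (2*E)*(2*E) = 4*E²)
q(222) - h(144) = 8 - 4*144² = 8 - 4*20736 = 8 - 1*82944 = 8 - 82944 = -82936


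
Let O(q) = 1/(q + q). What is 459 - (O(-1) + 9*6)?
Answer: 811/2 ≈ 405.50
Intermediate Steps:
O(q) = 1/(2*q)
459 - (O(-1) + 9*6) = 459 - ((½)/(-1) + 9*6) = 459 - ((½)*(-1) + 54) = 459 - (-½ + 54) = 459 - 1*107/2 = 459 - 107/2 = 811/2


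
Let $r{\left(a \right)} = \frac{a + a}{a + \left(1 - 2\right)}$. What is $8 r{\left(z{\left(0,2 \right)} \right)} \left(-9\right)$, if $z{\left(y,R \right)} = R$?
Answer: $-288$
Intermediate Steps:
$r{\left(a \right)} = \frac{2 a}{-1 + a}$ ($r{\left(a \right)} = \frac{2 a}{a + \left(1 - 2\right)} = \frac{2 a}{a - 1} = \frac{2 a}{-1 + a}$)
$8 r{\left(z{\left(0,2 \right)} \right)} \left(-9\right) = 8 \cdot 2 \cdot 2 \frac{1}{-1 + 2} \left(-9\right) = 8 \cdot 2 \cdot 2 \cdot 1^{-1} \left(-9\right) = 8 \cdot 2 \cdot 2 \cdot 1 \left(-9\right) = 8 \cdot 4 \left(-9\right) = 32 \left(-9\right) = -288$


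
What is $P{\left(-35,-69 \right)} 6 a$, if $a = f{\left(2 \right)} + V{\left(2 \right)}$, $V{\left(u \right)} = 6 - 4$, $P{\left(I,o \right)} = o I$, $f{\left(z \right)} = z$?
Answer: $57960$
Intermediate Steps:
$P{\left(I,o \right)} = I o$
$V{\left(u \right)} = 2$
$a = 4$ ($a = 2 + 2 = 4$)
$P{\left(-35,-69 \right)} 6 a = \left(-35\right) \left(-69\right) 6 \cdot 4 = 2415 \cdot 24 = 57960$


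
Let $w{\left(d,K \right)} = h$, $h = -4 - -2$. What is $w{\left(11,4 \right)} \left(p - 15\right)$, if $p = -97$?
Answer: $224$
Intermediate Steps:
$h = -2$ ($h = -4 + 2 = -2$)
$w{\left(d,K \right)} = -2$
$w{\left(11,4 \right)} \left(p - 15\right) = - 2 \left(-97 - 15\right) = \left(-2\right) \left(-112\right) = 224$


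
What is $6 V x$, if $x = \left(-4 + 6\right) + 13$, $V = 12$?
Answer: $1080$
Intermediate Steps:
$x = 15$ ($x = 2 + 13 = 15$)
$6 V x = 6 \cdot 12 \cdot 15 = 72 \cdot 15 = 1080$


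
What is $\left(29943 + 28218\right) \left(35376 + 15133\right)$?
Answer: $2937653949$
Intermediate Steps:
$\left(29943 + 28218\right) \left(35376 + 15133\right) = 58161 \cdot 50509 = 2937653949$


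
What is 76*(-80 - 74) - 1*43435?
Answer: -55139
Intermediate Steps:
76*(-80 - 74) - 1*43435 = 76*(-154) - 43435 = -11704 - 43435 = -55139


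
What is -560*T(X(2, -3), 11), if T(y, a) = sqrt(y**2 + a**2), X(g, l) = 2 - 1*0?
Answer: -2800*sqrt(5) ≈ -6261.0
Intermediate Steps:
X(g, l) = 2 (X(g, l) = 2 + 0 = 2)
T(y, a) = sqrt(a**2 + y**2)
-560*T(X(2, -3), 11) = -560*sqrt(11**2 + 2**2) = -560*sqrt(121 + 4) = -2800*sqrt(5)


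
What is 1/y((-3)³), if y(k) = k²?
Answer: 1/729 ≈ 0.0013717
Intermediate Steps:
1/y((-3)³) = 1/(((-3)³)²) = 1/((-27)²) = 1/729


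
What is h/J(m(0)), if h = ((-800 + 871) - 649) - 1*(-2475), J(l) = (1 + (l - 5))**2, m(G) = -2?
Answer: 1897/36 ≈ 52.694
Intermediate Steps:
J(l) = (-4 + l)**2 (J(l) = (1 + (-5 + l))**2 = (-4 + l)**2)
h = 1897 (h = (71 - 649) + 2475 = -578 + 2475 = 1897)
h/J(m(0)) = 1897/((-4 - 2)**2) = 1897/((-6)**2) = 1897/36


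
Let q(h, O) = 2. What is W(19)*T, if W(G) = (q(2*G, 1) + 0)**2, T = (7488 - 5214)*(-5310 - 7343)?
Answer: -115091688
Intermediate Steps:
T = -28772922 (T = 2274*(-12653) = -28772922)
W(G) = 4 (W(G) = (2 + 0)**2 = 2**2 = 4)
W(19)*T = 4*(-28772922) = -115091688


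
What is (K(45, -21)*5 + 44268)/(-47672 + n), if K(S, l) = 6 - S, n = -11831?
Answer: -44073/59503 ≈ -0.74069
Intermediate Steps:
(K(45, -21)*5 + 44268)/(-47672 + n) = ((6 - 1*45)*5 + 44268)/(-47672 - 11831) = ((6 - 45)*5 + 44268)/(-59503) = (-39*5 + 44268)*(-1/59503) = (-195 + 44268)*(-1/59503) = 44073*(-1/59503) = -44073/59503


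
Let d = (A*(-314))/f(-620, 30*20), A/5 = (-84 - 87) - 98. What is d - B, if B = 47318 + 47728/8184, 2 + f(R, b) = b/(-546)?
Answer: -2942679425/16027 ≈ -1.8361e+5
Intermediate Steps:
f(R, b) = -2 - b/546 (f(R, b) = -2 + b/(-546) = -2 + b*(-1/546) = -2 - b/546)
A = -1345 (A = 5*((-84 - 87) - 98) = 5*(-171 - 98) = 5*(-269) = -1345)
B = 48412280/1023 (B = 47318 + 47728*(1/8184) = 47318 + 5966/1023 = 48412280/1023 ≈ 47324.)
d = -19216015/141 (d = (-1345*(-314))/(-2 - 5*20/91) = 422330/(-2 - 1/546*600) = 422330/(-2 - 100/91) = 422330/(-282/91) = 422330*(-91/282) = -19216015/141 ≈ -1.3628e+5)
d - B = -19216015/141 - 1*48412280/1023 = -19216015/141 - 48412280/1023 = -2942679425/16027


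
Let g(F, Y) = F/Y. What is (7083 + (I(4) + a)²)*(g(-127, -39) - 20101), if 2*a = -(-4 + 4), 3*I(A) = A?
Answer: -49978204556/351 ≈ -1.4239e+8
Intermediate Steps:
I(A) = A/3
a = 0 (a = (-(-4 + 4))/2 = (-1*0)/2 = (½)*0 = 0)
(7083 + (I(4) + a)²)*(g(-127, -39) - 20101) = (7083 + ((⅓)*4 + 0)²)*(-127/(-39) - 20101) = (7083 + (4/3 + 0)²)*(-127*(-1/39) - 20101) = (7083 + (4/3)²)*(127/39 - 20101) = (7083 + 16/9)*(-783812/39) = (63763/9)*(-783812/39) = -49978204556/351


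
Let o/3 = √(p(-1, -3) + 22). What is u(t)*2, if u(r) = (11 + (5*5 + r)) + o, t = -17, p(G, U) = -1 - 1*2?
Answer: 38 + 6*√19 ≈ 64.153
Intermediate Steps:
p(G, U) = -3 (p(G, U) = -1 - 2 = -3)
o = 3*√19 (o = 3*√(-3 + 22) = 3*√19 ≈ 13.077)
u(r) = 36 + r + 3*√19 (u(r) = (11 + (5*5 + r)) + 3*√19 = (11 + (25 + r)) + 3*√19 = (36 + r) + 3*√19 = 36 + r + 3*√19)
u(t)*2 = (36 - 17 + 3*√19)*2 = (19 + 3*√19)*2 = 38 + 6*√19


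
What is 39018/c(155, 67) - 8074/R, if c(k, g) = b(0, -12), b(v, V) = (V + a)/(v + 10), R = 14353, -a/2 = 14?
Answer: -280028825/28706 ≈ -9755.1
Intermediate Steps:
a = -28 (a = -2*14 = -28)
b(v, V) = (-28 + V)/(10 + v) (b(v, V) = (V - 28)/(v + 10) = (-28 + V)/(10 + v))
c(k, g) = -4 (c(k, g) = (-28 - 12)/(10 + 0) = -40/10 = (⅒)*(-40) = -4)
39018/c(155, 67) - 8074/R = 39018/(-4) - 8074/14353 = 39018*(-¼) - 8074*1/14353 = -19509/2 - 8074/14353 = -280028825/28706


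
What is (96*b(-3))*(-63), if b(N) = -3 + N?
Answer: 36288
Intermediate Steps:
(96*b(-3))*(-63) = (96*(-3 - 3))*(-63) = (96*(-6))*(-63) = -576*(-63) = 36288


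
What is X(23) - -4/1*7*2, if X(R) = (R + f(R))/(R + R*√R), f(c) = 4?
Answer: 28309/506 + 27*√23/506 ≈ 56.203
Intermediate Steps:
X(R) = (4 + R)/(R + R^(3/2)) (X(R) = (R + 4)/(R + R*√R) = (4 + R)/(R + R^(3/2)))
X(23) - -4/1*7*2 = (4 + 23)/(23 + 23^(3/2)) - -4/1*7*2 = 27/(23 + 23*√23) - -4*1*7*2 = 27/(23 + 23*√23) - (-4*7)*2 = 27/(23 + 23*√23) - (-28)*2 = 27/(23 + 23*√23) - 1*(-56) = 27/(23 + 23*√23) + 56 = 56 + 27/(23 + 23*√23)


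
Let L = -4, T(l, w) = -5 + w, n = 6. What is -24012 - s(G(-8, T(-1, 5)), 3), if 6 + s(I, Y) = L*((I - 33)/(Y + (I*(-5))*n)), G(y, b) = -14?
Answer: -216058/9 ≈ -24006.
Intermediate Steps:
s(I, Y) = -6 - 4*(-33 + I)/(Y - 30*I) (s(I, Y) = -6 - 4*(I - 33)/(Y + (I*(-5))*6) = -6 - 4*(-33 + I)/(Y - 5*I*6) = -6 - 4*(-33 + I)/(Y - 30*I))
-24012 - s(G(-8, T(-1, 5)), 3) = -24012 - 2*(-66 - 88*(-14) + 3*3)/(-1*3 + 30*(-14)) = -24012 - 2*(-66 + 1232 + 9)/(-3 - 420) = -24012 - 2*1175/(-423) = -24012 - 2*(-1)*1175/423 = -24012 - 1*(-50/9) = -24012 + 50/9 = -216058/9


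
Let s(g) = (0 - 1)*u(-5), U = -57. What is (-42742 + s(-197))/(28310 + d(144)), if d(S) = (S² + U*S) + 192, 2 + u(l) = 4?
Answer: -21372/20515 ≈ -1.0418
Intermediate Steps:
u(l) = 2 (u(l) = -2 + 4 = 2)
d(S) = 192 + S² - 57*S (d(S) = (S² - 57*S) + 192 = 192 + S² - 57*S)
s(g) = -2 (s(g) = (0 - 1)*2 = -1*2 = -2)
(-42742 + s(-197))/(28310 + d(144)) = (-42742 - 2)/(28310 + (192 + 144² - 57*144)) = -42744/(28310 + (192 + 20736 - 8208)) = -42744/(28310 + 12720) = -42744/41030 = -42744*1/41030 = -21372/20515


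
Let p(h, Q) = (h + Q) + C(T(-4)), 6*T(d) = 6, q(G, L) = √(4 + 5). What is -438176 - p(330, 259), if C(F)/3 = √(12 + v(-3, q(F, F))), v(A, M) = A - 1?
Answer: -438765 - 6*√2 ≈ -4.3877e+5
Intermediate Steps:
q(G, L) = 3 (q(G, L) = √9 = 3)
v(A, M) = -1 + A
T(d) = 1 (T(d) = (⅙)*6 = 1)
C(F) = 6*√2 (C(F) = 3*√(12 + (-1 - 3)) = 3*√(12 - 4) = 3*√8 = 3*(2*√2) = 6*√2)
p(h, Q) = Q + h + 6*√2 (p(h, Q) = (h + Q) + 6*√2 = (Q + h) + 6*√2 = Q + h + 6*√2)
-438176 - p(330, 259) = -438176 - (259 + 330 + 6*√2) = -438176 - (589 + 6*√2) = -438176 + (-589 - 6*√2) = -438765 - 6*√2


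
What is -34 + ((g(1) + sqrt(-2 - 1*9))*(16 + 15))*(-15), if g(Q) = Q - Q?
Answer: -34 - 465*I*sqrt(11) ≈ -34.0 - 1542.2*I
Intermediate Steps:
g(Q) = 0
-34 + ((g(1) + sqrt(-2 - 1*9))*(16 + 15))*(-15) = -34 + ((0 + sqrt(-2 - 1*9))*(16 + 15))*(-15) = -34 + ((0 + sqrt(-2 - 9))*31)*(-15) = -34 + ((0 + sqrt(-11))*31)*(-15) = -34 + ((0 + I*sqrt(11))*31)*(-15) = -34 + ((I*sqrt(11))*31)*(-15) = -34 + (31*I*sqrt(11))*(-15) = -34 - 465*I*sqrt(11)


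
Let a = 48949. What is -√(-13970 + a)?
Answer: -√34979 ≈ -187.03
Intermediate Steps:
-√(-13970 + a) = -√(-13970 + 48949) = -√34979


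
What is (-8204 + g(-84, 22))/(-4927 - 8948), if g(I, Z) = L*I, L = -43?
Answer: 4592/13875 ≈ 0.33096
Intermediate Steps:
g(I, Z) = -43*I
(-8204 + g(-84, 22))/(-4927 - 8948) = (-8204 - 43*(-84))/(-4927 - 8948) = (-8204 + 3612)/(-13875) = -4592*(-1/13875) = 4592/13875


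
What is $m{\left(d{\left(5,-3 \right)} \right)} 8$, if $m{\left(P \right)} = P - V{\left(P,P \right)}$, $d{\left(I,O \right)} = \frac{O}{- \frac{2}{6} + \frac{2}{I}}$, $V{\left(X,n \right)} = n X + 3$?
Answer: $-16584$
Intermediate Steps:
$V{\left(X,n \right)} = 3 + X n$ ($V{\left(X,n \right)} = X n + 3 = 3 + X n$)
$d{\left(I,O \right)} = \frac{O}{- \frac{1}{3} + \frac{2}{I}}$ ($d{\left(I,O \right)} = \frac{O}{\left(-2\right) \frac{1}{6} + \frac{2}{I}} = \frac{O}{- \frac{1}{3} + \frac{2}{I}}$)
$m{\left(P \right)} = -3 + P - P^{2}$ ($m{\left(P \right)} = P - \left(3 + P P\right) = P - \left(3 + P^{2}\right) = -3 + P - P^{2}$)
$m{\left(d{\left(5,-3 \right)} \right)} 8 = \left(-3 - 15 \left(-3\right) \frac{1}{-6 + 5} - \left(\left(-3\right) 5 \left(-3\right) \frac{1}{-6 + 5}\right)^{2}\right) 8 = \left(-3 - 15 \left(-3\right) \frac{1}{-1} - \left(\left(-3\right) 5 \left(-3\right) \frac{1}{-1}\right)^{2}\right) 8 = \left(-3 - 15 \left(-3\right) \left(-1\right) - \left(\left(-3\right) 5 \left(-3\right) \left(-1\right)\right)^{2}\right) 8 = \left(-3 - 45 - \left(-45\right)^{2}\right) 8 = \left(-3 - 45 - 2025\right) 8 = \left(-2073\right) 8 = -16584$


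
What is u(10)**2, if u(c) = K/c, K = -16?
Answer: 64/25 ≈ 2.5600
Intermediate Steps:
u(c) = -16/c
u(10)**2 = (-16/10)**2 = (-16*1/10)**2 = (-8/5)**2 = 64/25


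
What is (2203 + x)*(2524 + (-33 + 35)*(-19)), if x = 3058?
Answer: 13078846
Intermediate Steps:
(2203 + x)*(2524 + (-33 + 35)*(-19)) = (2203 + 3058)*(2524 + (-33 + 35)*(-19)) = 5261*(2524 + 2*(-19)) = 5261*(2524 - 38) = 5261*2486 = 13078846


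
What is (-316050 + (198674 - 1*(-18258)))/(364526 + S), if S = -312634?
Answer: -49559/25946 ≈ -1.9101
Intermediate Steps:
(-316050 + (198674 - 1*(-18258)))/(364526 + S) = (-316050 + (198674 - 1*(-18258)))/(364526 - 312634) = (-316050 + (198674 + 18258))/51892 = (-316050 + 216932)*(1/51892) = -99118*1/51892 = -49559/25946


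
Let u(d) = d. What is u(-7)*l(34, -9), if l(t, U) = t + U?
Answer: -175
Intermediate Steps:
l(t, U) = U + t
u(-7)*l(34, -9) = -7*(-9 + 34) = -7*25 = -175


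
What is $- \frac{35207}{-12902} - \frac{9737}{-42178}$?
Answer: $\frac{402646905}{136045139} \approx 2.9597$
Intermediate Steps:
$- \frac{35207}{-12902} - \frac{9737}{-42178} = \left(-35207\right) \left(- \frac{1}{12902}\right) - - \frac{9737}{42178} = \frac{35207}{12902} + \frac{9737}{42178} = \frac{402646905}{136045139}$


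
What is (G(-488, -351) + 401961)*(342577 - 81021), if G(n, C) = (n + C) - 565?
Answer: 104768086692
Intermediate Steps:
G(n, C) = -565 + C + n (G(n, C) = (C + n) - 565 = -565 + C + n)
(G(-488, -351) + 401961)*(342577 - 81021) = ((-565 - 351 - 488) + 401961)*(342577 - 81021) = (-1404 + 401961)*261556 = 400557*261556 = 104768086692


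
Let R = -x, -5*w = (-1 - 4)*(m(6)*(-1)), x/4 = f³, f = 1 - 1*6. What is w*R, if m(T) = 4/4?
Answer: -500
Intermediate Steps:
f = -5 (f = 1 - 6 = -5)
m(T) = 1 (m(T) = 4*(¼) = 1)
x = -500 (x = 4*(-5)³ = 4*(-125) = -500)
w = -1 (w = -(-1 - 4)*1*(-1)/5 = -(-1)*(-1) = -⅕*5 = -1)
R = 500 (R = -1*(-500) = 500)
w*R = -1*500 = -500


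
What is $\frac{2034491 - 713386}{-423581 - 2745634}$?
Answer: $- \frac{264221}{633843} \approx -0.41686$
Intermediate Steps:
$\frac{2034491 - 713386}{-423581 - 2745634} = \frac{2034491 - 713386}{-3169215} = \left(2034491 - 713386\right) \left(- \frac{1}{3169215}\right) = 1321105 \left(- \frac{1}{3169215}\right) = - \frac{264221}{633843}$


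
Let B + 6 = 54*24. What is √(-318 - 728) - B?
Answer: -1290 + I*√1046 ≈ -1290.0 + 32.342*I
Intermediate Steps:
B = 1290 (B = -6 + 54*24 = -6 + 1296 = 1290)
√(-318 - 728) - B = √(-318 - 728) - 1*1290 = √(-1046) - 1290 = I*√1046 - 1290 = -1290 + I*√1046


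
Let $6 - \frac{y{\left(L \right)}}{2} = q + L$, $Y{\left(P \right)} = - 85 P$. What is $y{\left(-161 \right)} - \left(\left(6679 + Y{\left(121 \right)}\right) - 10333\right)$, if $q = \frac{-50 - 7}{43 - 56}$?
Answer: $\frac{185435}{13} \approx 14264.0$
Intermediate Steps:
$q = \frac{57}{13}$ ($q = - \frac{57}{-13} = \left(-57\right) \left(- \frac{1}{13}\right) = \frac{57}{13} \approx 4.3846$)
$y{\left(L \right)} = \frac{42}{13} - 2 L$ ($y{\left(L \right)} = 12 - 2 \left(\frac{57}{13} + L\right) = 12 - \left(\frac{114}{13} + 2 L\right) = \frac{42}{13} - 2 L$)
$y{\left(-161 \right)} - \left(\left(6679 + Y{\left(121 \right)}\right) - 10333\right) = \left(\frac{42}{13} - -322\right) - \left(\left(6679 - 10285\right) - 10333\right) = \left(\frac{42}{13} + 322\right) - \left(\left(6679 - 10285\right) - 10333\right) = \frac{4228}{13} - \left(-3606 - 10333\right) = \frac{4228}{13} - -13939 = \frac{4228}{13} + 13939 = \frac{185435}{13}$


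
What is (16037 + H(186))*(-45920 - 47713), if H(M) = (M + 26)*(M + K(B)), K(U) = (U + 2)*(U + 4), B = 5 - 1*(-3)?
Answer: -7575752397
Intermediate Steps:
B = 8 (B = 5 + 3 = 8)
K(U) = (2 + U)*(4 + U)
H(M) = (26 + M)*(120 + M) (H(M) = (M + 26)*(M + (8 + 8**2 + 6*8)) = (26 + M)*(M + (8 + 64 + 48)) = (26 + M)*(M + 120) = (26 + M)*(120 + M))
(16037 + H(186))*(-45920 - 47713) = (16037 + (3120 + 186**2 + 146*186))*(-45920 - 47713) = (16037 + (3120 + 34596 + 27156))*(-93633) = (16037 + 64872)*(-93633) = 80909*(-93633) = -7575752397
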